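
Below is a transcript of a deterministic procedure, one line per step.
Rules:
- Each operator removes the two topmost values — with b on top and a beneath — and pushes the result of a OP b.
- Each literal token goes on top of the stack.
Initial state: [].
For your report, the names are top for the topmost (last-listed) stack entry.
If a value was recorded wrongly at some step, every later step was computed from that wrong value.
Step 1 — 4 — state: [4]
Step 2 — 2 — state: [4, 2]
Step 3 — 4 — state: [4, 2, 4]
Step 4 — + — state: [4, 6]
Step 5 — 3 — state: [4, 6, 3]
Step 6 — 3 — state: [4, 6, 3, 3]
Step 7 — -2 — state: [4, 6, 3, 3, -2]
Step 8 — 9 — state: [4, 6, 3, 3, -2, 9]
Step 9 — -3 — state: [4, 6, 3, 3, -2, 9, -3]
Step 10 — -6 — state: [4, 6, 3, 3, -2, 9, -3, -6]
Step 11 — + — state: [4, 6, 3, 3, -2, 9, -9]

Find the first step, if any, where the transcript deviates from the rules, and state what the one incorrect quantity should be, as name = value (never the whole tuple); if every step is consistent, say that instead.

Recomputing the run from the initial state:
step 1: [4]
step 2: [4, 2]
step 3: [4, 2, 4]
step 4: [4, 6]
step 5: [4, 6, 3]
step 6: [4, 6, 3, 3]
step 7: [4, 6, 3, 3, -2]
step 8: [4, 6, 3, 3, -2, 9]
step 9: [4, 6, 3, 3, -2, 9, -3]
step 10: [4, 6, 3, 3, -2, 9, -3, -6]
step 11: [4, 6, 3, 3, -2, 9, -9]
This matches the transcript at every step.

no error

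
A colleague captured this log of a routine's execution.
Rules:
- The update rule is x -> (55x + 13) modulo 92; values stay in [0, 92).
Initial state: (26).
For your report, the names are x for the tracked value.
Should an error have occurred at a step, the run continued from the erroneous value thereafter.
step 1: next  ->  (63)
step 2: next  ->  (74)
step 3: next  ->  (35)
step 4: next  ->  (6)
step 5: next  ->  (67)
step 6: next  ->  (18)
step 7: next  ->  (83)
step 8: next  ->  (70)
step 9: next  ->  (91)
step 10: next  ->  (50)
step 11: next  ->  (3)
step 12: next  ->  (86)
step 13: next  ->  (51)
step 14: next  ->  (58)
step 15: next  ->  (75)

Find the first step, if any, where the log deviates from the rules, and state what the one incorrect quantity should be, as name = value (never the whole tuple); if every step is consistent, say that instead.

step 1: x = (55*26 + 13) mod 92 = 63 -> in agreement
step 2: x = (55*63 + 13) mod 92 = 74 -> verified
step 3: x = (55*74 + 13) mod 92 = 35 -> no discrepancy
step 4: x = (55*35 + 13) mod 92 = 6 -> checks out
step 5: x = (55*6 + 13) mod 92 = 67 -> in agreement
step 6: x = (55*67 + 13) mod 92 = 18 -> in agreement
step 7: x = (55*18 + 13) mod 92 = 83 -> in agreement
step 8: x = (55*83 + 13) mod 92 = 70 -> checks out
step 9: x = (55*70 + 13) mod 92 = 91 -> exactly as logged
step 10: x = (55*91 + 13) mod 92 = 50 -> verified
step 11: x = (55*50 + 13) mod 92 = 3 -> exactly as logged
step 12: x = (55*3 + 13) mod 92 = 86 -> no discrepancy
step 13: x = (55*86 + 13) mod 92 = 51 -> consistent with the log
step 14: x = (55*51 + 13) mod 92 = 58 -> exactly as logged
step 15: x = (55*58 + 13) mod 92 = 75 -> confirmed correct
Each recorded entry agrees with the recomputation.

no error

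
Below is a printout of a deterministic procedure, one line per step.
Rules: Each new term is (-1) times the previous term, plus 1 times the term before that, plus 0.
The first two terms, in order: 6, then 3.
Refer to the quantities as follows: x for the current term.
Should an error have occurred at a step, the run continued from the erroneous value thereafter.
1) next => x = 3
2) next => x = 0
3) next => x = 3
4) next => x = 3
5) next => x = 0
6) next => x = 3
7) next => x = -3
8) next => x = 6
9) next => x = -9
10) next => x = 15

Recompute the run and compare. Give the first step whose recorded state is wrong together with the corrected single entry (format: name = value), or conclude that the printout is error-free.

1. x = -1*(3) + (1)*(6) + (0) = 3 (no discrepancy)
2. x = -1*(3) + (1)*(3) + (0) = 0 (in agreement)
3. x = -1*(0) + (1)*(3) + (0) = 3 (checks out)
4. x = -1*(3) + (1)*(0) + (0) = -3 (the recorded entry deviates here)
Step 4 is the first one off; corrected, x = -3.

step 4, x = -3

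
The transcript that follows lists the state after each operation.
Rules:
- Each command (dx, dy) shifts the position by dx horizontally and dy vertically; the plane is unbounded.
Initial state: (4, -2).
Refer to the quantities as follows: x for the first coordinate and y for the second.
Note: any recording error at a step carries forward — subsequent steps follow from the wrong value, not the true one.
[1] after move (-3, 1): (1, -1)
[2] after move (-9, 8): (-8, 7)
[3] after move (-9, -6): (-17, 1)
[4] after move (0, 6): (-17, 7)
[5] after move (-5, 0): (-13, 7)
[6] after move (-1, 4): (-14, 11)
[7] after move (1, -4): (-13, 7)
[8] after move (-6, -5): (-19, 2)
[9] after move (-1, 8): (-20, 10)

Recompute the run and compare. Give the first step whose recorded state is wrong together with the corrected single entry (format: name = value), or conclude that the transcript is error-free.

Recomputing the run from the initial state:
step 1: x = 1, y = -1
step 2: x = -8, y = 7
step 3: x = -17, y = 1
step 4: x = -17, y = 7
step 5: x = -22, y = 7
step 6: x = -23, y = 11
step 7: x = -22, y = 7
step 8: x = -28, y = 2
step 9: x = -29, y = 10
The first disagreement with the transcript is at step 5, where the value should be x = -22.

step 5, x = -22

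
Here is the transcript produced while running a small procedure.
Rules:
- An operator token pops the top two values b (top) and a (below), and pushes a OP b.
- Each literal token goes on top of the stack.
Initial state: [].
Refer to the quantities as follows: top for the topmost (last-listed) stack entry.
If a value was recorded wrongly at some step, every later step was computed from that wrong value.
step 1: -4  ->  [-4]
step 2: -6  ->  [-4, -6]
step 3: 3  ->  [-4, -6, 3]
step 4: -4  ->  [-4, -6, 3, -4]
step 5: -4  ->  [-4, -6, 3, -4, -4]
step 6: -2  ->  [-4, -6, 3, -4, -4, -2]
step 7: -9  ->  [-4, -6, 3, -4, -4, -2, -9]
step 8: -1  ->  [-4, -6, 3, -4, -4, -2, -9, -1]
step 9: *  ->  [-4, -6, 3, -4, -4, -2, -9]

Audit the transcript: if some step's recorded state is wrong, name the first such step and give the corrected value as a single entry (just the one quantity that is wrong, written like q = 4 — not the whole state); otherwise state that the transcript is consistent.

step 1: push -4: top = -4 -> in agreement
step 2: push -6: top = -6 -> agrees with the transcript
step 3: push 3: top = 3 -> checks out
step 4: push -4: top = -4 -> in agreement
step 5: push -4: top = -4 -> matches
step 6: push -2: top = -2 -> same as recorded
step 7: push -9: top = -9 -> agrees with the transcript
step 8: push -1: top = -1 -> agrees with the transcript
step 9: -9 * -1 = 9 -> a discrepancy with the transcript
Step 9 is the first one off; corrected, top = 9.

step 9, top = 9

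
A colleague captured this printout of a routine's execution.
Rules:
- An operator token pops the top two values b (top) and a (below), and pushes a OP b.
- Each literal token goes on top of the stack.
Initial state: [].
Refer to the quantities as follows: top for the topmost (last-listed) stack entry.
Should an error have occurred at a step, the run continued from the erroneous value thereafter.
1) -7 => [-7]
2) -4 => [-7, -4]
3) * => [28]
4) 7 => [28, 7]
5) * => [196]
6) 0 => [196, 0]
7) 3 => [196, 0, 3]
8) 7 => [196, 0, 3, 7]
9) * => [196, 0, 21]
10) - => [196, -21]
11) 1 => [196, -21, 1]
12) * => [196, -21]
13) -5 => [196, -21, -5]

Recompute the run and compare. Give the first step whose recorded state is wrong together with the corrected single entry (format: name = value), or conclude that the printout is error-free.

1. push -7: top = -7 (confirmed correct)
2. push -4: top = -4 (no discrepancy)
3. -7 * -4 = 28 (agrees with the printout)
4. push 7: top = 7 (confirmed correct)
5. 28 * 7 = 196 (exactly as logged)
6. push 0: top = 0 (exactly as logged)
7. push 3: top = 3 (agrees with the printout)
8. push 7: top = 7 (confirmed correct)
9. 3 * 7 = 21 (confirmed correct)
10. 0 - 21 = -21 (confirmed correct)
11. push 1: top = 1 (in agreement)
12. -21 * 1 = -21 (same as recorded)
13. push -5: top = -5 (exactly as logged)
All steps check out; nothing to correct.

no error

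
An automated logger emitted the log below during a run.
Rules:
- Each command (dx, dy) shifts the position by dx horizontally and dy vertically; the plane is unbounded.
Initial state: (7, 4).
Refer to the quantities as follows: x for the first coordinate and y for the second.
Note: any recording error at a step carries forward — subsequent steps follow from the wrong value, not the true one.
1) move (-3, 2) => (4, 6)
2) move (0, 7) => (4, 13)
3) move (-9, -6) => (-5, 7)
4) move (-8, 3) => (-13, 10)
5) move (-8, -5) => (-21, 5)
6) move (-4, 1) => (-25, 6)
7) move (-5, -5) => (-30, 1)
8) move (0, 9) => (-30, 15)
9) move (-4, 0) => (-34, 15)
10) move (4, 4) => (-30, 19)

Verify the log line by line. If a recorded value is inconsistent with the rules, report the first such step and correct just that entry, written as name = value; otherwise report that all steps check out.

step 8, y = 10

Recomputing the run from the initial state:
step 1: x = 4, y = 6
step 2: x = 4, y = 13
step 3: x = -5, y = 7
step 4: x = -13, y = 10
step 5: x = -21, y = 5
step 6: x = -25, y = 6
step 7: x = -30, y = 1
step 8: x = -30, y = 10
step 9: x = -34, y = 10
step 10: x = -30, y = 14
The first disagreement with the log is at step 8, where the value should be y = 10.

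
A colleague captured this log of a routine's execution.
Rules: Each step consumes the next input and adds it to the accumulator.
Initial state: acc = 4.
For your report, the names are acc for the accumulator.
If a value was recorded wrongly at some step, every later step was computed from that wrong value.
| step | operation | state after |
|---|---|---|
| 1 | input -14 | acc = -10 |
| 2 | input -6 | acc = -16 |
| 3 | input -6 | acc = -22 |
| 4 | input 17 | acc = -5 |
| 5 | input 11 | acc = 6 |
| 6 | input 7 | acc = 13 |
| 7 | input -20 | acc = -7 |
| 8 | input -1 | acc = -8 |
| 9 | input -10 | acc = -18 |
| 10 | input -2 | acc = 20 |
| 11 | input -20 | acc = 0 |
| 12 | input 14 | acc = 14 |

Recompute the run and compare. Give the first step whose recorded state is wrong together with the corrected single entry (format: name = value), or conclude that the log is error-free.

step 10, acc = -20

Recomputing the run from the initial state:
step 1: acc = -10
step 2: acc = -16
step 3: acc = -22
step 4: acc = -5
step 5: acc = 6
step 6: acc = 13
step 7: acc = -7
step 8: acc = -8
step 9: acc = -18
step 10: acc = -20
step 11: acc = -40
step 12: acc = -26
The first disagreement with the log is at step 10, where the value should be acc = -20.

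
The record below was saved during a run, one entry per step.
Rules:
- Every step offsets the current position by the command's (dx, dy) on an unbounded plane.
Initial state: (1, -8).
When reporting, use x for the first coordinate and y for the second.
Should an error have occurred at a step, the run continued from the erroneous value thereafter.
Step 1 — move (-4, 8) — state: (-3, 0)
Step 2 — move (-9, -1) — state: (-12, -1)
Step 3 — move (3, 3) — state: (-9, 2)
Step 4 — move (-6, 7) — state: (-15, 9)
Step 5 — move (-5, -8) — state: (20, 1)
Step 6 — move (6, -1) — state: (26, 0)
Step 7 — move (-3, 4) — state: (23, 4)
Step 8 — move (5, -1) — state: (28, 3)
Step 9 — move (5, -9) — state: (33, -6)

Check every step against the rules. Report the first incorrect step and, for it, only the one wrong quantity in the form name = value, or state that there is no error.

Step 1: x = 1 + (-4) = -3, y = -8 + (8) = 0 — same as recorded.
Step 2: x = -3 + (-9) = -12, y = 0 + (-1) = -1 — same as recorded.
Step 3: x = -12 + (3) = -9, y = -1 + (3) = 2 — confirmed correct.
Step 4: x = -9 + (-6) = -15, y = 2 + (7) = 9 — agrees with the record.
Step 5: x = -15 + (-5) = -20, y = 9 + (-8) = 1 — not what was recorded.
Conclusion: step 5 carries the first error; the entry should be x = -20.

step 5, x = -20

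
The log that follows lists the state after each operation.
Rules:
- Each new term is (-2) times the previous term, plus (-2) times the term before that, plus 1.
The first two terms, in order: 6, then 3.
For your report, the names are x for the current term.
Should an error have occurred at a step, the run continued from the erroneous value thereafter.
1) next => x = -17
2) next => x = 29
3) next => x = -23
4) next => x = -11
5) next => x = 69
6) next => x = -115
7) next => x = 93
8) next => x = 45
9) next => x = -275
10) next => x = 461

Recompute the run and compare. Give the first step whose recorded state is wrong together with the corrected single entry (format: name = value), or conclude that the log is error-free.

1. x = -2*(3) + (-2)*(6) + (1) = -17 (in agreement)
2. x = -2*(-17) + (-2)*(3) + (1) = 29 (confirmed correct)
3. x = -2*(29) + (-2)*(-17) + (1) = -23 (consistent with the log)
4. x = -2*(-23) + (-2)*(29) + (1) = -11 (agrees with the log)
5. x = -2*(-11) + (-2)*(-23) + (1) = 69 (consistent with the log)
6. x = -2*(69) + (-2)*(-11) + (1) = -115 (verified)
7. x = -2*(-115) + (-2)*(69) + (1) = 93 (confirmed correct)
8. x = -2*(93) + (-2)*(-115) + (1) = 45 (same as recorded)
9. x = -2*(45) + (-2)*(93) + (1) = -275 (no discrepancy)
10. x = -2*(-275) + (-2)*(45) + (1) = 461 (same as recorded)
Nothing is out of place; the run is error-free.

no error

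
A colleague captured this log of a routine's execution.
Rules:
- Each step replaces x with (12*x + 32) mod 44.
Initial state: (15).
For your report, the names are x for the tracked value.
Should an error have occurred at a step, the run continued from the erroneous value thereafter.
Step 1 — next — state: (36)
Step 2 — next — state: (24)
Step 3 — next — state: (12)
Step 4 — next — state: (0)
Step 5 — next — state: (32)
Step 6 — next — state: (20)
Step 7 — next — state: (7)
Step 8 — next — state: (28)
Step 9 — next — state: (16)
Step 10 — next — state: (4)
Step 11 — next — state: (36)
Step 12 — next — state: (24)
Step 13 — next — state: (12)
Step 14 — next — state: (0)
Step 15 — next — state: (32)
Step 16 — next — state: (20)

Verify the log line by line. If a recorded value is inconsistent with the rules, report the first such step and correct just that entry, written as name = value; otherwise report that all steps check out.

step 7, x = 8

Step 1: x = (12*15 + 32) mod 44 = 36 — consistent with the log.
Step 2: x = (12*36 + 32) mod 44 = 24 — agrees with the log.
Step 3: x = (12*24 + 32) mod 44 = 12 — no discrepancy.
Step 4: x = (12*12 + 32) mod 44 = 0 — exactly as logged.
Step 5: x = (12*0 + 32) mod 44 = 32 — agrees with the log.
Step 6: x = (12*32 + 32) mod 44 = 20 — exactly as logged.
Step 7: x = (12*20 + 32) mod 44 = 8 — the entry is off here.
So the first discrepancy is step 7, where the right value is x = 8.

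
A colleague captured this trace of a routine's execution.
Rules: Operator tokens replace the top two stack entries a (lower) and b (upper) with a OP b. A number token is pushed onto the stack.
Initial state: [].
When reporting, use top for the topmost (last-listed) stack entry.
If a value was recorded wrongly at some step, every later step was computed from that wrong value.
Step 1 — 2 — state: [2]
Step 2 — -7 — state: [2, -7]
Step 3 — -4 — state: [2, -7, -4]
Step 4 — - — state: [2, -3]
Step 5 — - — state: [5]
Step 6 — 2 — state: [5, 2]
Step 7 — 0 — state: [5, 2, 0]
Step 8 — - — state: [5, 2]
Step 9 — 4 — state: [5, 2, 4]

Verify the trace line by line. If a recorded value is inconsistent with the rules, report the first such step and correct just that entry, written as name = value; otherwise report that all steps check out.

no error

Recomputing the run from the initial state:
step 1: [2]
step 2: [2, -7]
step 3: [2, -7, -4]
step 4: [2, -3]
step 5: [5]
step 6: [5, 2]
step 7: [5, 2, 0]
step 8: [5, 2]
step 9: [5, 2, 4]
This matches the trace at every step.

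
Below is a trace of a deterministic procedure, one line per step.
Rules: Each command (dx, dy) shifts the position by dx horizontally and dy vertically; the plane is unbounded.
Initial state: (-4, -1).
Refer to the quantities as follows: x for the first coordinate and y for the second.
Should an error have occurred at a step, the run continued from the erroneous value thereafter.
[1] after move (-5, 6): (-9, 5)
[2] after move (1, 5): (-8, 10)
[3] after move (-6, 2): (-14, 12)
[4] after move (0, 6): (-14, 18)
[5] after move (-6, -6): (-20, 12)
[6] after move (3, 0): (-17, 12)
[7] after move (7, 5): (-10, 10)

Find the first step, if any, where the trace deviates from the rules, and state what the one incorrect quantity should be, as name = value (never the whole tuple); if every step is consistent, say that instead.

step 7, y = 17

Step 1: x = -4 + (-5) = -9, y = -1 + (6) = 5 — verified.
Step 2: x = -9 + (1) = -8, y = 5 + (5) = 10 — in agreement.
Step 3: x = -8 + (-6) = -14, y = 10 + (2) = 12 — same as recorded.
Step 4: x = -14 + (0) = -14, y = 12 + (6) = 18 — exactly as logged.
Step 5: x = -14 + (-6) = -20, y = 18 + (-6) = 12 — verified.
Step 6: x = -20 + (3) = -17, y = 12 + (0) = 12 — verified.
Step 7: x = -17 + (7) = -10, y = 12 + (5) = 17 — the trace has a different value.
The earliest wrong entry is at step 7: it should read y = 17.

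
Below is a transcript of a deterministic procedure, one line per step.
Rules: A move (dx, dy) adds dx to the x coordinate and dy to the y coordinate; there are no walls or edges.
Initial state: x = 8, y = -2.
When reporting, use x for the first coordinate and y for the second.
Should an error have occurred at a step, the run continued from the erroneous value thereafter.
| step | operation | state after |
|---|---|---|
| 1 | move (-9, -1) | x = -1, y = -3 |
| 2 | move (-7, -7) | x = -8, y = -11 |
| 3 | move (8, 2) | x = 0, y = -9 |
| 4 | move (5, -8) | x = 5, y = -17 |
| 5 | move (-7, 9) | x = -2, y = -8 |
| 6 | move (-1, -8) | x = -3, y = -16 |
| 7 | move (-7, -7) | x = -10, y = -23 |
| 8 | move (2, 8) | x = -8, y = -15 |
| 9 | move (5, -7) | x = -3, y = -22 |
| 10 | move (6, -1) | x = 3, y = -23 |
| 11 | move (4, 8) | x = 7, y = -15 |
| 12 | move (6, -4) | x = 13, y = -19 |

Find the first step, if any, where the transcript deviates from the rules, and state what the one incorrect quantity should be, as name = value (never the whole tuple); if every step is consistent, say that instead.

step 2, y = -10

Step 1: x = 8 + (-9) = -1, y = -2 + (-1) = -3 — checks out.
Step 2: x = -1 + (-7) = -8, y = -3 + (-7) = -10 — first mismatch against the transcript.
First incorrect step: 2; the correct value is y = -10.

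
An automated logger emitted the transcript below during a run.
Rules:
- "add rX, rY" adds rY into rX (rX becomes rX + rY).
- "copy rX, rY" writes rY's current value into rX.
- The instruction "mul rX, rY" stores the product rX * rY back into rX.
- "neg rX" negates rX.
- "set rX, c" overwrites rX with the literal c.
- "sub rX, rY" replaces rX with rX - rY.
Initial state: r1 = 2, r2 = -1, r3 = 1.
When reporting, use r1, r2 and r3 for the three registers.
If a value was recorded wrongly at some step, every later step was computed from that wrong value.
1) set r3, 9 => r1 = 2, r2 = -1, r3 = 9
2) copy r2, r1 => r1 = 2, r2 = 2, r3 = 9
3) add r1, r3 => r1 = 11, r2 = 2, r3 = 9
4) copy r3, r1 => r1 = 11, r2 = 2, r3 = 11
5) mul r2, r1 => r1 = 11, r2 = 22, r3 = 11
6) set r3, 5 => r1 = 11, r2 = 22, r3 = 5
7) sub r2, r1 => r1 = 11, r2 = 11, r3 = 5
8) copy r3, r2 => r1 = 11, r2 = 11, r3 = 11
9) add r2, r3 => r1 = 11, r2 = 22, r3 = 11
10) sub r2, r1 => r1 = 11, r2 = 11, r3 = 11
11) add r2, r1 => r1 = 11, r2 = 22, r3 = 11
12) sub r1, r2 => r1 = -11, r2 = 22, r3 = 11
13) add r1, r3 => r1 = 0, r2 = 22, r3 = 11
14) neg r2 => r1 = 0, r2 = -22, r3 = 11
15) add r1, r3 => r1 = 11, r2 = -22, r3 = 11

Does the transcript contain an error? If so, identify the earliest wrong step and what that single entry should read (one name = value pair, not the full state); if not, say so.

no error

1. r3 = 9 (agrees with the transcript)
2. r2 = 2 (same as recorded)
3. r1 = 2 + 9 = 11 (confirmed correct)
4. r3 = 11 (no discrepancy)
5. r2 = 2 * 11 = 22 (in agreement)
6. r3 = 5 (consistent with the transcript)
7. r2 = 22 - 11 = 11 (confirmed correct)
8. r3 = 11 (agrees with the transcript)
9. r2 = 11 + 11 = 22 (exactly as logged)
10. r2 = 22 - 11 = 11 (verified)
11. r2 = 11 + 11 = 22 (verified)
12. r1 = 11 - 22 = -11 (verified)
13. r1 = -11 + 11 = 0 (exactly as logged)
14. r2 = -(22) = -22 (checks out)
15. r1 = 0 + 11 = 11 (matches)
The whole run recomputes cleanly — no discrepancies.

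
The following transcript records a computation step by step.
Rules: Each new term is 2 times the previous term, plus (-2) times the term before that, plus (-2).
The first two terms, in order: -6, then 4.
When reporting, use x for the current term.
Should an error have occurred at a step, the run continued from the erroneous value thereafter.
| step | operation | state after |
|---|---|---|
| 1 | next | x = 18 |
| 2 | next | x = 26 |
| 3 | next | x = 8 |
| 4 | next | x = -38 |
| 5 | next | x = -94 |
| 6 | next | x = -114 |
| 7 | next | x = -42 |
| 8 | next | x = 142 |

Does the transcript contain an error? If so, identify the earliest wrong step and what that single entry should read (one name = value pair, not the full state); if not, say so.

step 3, x = 14

1. x = 2*(4) + (-2)*(-6) + (-2) = 18 (checks out)
2. x = 2*(18) + (-2)*(4) + (-2) = 26 (no discrepancy)
3. x = 2*(26) + (-2)*(18) + (-2) = 14 (the transcript disagrees here)
The earliest wrong entry is at step 3: it should read x = 14.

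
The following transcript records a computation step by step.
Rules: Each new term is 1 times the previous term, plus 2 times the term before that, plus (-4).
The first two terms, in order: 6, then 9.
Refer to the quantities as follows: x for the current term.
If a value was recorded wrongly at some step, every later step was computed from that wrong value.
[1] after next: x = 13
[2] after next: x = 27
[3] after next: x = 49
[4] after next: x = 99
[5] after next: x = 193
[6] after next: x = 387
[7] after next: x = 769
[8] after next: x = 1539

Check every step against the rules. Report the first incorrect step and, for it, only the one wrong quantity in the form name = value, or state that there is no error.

Recomputing the run from the initial state:
step 1: x = 17
step 2: x = 31
step 3: x = 61
step 4: x = 119
step 5: x = 237
step 6: x = 471
step 7: x = 941
step 8: x = 1879
The first disagreement with the transcript is at step 1, where the value should be x = 17.

step 1, x = 17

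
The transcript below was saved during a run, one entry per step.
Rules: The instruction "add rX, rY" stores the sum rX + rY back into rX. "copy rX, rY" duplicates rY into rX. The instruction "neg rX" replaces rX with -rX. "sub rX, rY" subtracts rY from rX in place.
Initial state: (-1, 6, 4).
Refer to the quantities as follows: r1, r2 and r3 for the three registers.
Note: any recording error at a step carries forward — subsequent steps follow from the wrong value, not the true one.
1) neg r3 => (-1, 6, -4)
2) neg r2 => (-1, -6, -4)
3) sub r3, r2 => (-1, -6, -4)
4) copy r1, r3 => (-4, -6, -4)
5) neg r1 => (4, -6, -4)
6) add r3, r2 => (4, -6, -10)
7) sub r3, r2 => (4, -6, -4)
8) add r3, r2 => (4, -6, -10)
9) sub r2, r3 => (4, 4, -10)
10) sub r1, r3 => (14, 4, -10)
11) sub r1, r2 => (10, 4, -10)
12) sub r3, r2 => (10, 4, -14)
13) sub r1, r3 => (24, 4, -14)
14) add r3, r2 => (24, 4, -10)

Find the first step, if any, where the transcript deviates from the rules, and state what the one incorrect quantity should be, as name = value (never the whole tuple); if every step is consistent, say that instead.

step 3, r3 = 2

step 1: r3 = -(4) = -4 -> checks out
step 2: r2 = -(6) = -6 -> confirmed correct
step 3: r3 = -4 - -6 = 2 -> the entry is off here
First incorrect step: 3; the correct value is r3 = 2.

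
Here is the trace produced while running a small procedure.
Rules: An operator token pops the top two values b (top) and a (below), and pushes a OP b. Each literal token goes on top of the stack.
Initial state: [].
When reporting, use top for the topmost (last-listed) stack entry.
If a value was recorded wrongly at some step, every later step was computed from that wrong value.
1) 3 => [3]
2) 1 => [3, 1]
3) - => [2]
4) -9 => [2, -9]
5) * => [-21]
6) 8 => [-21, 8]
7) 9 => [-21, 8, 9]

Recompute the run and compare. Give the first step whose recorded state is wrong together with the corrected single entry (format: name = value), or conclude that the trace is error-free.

1. push 3: top = 3 (matches)
2. push 1: top = 1 (in agreement)
3. 3 - 1 = 2 (matches)
4. push -9: top = -9 (consistent with the trace)
5. 2 * -9 = -18 (the trace has a different value)
The earliest wrong entry is at step 5: it should read top = -18.

step 5, top = -18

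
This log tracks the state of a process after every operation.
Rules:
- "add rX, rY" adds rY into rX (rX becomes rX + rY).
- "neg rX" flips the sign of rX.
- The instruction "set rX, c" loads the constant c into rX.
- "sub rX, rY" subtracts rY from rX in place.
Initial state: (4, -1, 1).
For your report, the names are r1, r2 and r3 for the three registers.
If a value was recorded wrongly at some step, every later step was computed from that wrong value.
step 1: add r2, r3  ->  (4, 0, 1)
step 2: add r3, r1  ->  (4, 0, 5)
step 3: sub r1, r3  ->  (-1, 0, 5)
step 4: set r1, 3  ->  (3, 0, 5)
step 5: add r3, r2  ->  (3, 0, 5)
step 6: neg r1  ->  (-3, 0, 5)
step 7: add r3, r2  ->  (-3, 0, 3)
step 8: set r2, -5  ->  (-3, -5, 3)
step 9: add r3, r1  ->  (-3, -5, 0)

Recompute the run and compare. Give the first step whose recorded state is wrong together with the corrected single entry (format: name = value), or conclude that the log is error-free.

step 7, r3 = 5

1. r2 = -1 + 1 = 0 (consistent with the log)
2. r3 = 1 + 4 = 5 (exactly as logged)
3. r1 = 4 - 5 = -1 (exactly as logged)
4. r1 = 3 (matches)
5. r3 = 5 + 0 = 5 (checks out)
6. r1 = -(3) = -3 (confirmed correct)
7. r3 = 5 + 0 = 5 (a discrepancy with the log)
Conclusion: step 7 carries the first error; the entry should be r3 = 5.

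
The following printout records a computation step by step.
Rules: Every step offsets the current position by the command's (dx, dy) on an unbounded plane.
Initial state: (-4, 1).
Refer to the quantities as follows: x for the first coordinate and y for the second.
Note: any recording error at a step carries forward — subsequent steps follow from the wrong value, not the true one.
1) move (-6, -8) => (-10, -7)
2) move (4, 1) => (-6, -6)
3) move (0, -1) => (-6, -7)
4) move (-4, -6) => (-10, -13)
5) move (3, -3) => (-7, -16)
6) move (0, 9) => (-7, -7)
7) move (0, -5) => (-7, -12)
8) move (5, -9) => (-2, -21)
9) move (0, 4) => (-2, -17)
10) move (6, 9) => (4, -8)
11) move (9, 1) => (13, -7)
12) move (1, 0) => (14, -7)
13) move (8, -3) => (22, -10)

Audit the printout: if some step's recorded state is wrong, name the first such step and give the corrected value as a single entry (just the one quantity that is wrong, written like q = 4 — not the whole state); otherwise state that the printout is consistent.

no error

Recomputing the run from the initial state:
step 1: x = -10, y = -7
step 2: x = -6, y = -6
step 3: x = -6, y = -7
step 4: x = -10, y = -13
step 5: x = -7, y = -16
step 6: x = -7, y = -7
step 7: x = -7, y = -12
step 8: x = -2, y = -21
step 9: x = -2, y = -17
step 10: x = 4, y = -8
step 11: x = 13, y = -7
step 12: x = 14, y = -7
step 13: x = 22, y = -10
This matches the printout at every step.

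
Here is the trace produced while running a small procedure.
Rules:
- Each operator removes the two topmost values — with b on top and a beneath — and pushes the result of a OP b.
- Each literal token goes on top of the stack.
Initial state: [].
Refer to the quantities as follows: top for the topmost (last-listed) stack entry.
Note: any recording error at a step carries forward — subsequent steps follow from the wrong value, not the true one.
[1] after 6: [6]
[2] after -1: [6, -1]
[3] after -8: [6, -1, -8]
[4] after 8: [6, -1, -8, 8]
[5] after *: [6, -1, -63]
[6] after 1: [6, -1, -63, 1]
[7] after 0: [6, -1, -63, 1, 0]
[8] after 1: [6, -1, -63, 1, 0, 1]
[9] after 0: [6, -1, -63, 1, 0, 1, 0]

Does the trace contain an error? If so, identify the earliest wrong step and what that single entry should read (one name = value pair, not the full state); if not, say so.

Step 1: push 6: top = 6 — exactly as logged.
Step 2: push -1: top = -1 — same as recorded.
Step 3: push -8: top = -8 — matches.
Step 4: push 8: top = 8 — confirmed correct.
Step 5: -8 * 8 = -64 — this is not what the trace shows.
That makes step 5 the first incorrect line — top = -64 is what it should show.

step 5, top = -64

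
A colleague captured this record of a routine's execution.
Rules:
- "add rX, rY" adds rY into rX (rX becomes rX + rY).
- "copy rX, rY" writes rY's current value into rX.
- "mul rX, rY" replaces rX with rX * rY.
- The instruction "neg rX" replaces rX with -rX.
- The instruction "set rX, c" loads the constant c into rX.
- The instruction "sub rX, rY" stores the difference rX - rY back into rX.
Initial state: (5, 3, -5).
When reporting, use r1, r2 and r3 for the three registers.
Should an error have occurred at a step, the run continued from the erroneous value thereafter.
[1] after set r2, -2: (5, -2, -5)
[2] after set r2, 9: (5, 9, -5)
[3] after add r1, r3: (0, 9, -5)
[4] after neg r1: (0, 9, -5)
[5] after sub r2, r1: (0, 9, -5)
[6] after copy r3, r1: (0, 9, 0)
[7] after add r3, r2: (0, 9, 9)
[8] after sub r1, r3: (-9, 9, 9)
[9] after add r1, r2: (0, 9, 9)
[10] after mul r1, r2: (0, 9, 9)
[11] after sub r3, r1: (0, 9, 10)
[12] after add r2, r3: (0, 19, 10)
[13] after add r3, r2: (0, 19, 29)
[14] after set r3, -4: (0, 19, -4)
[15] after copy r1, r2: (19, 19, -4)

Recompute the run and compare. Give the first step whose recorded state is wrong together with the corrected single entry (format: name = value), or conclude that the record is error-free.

1. r2 = -2 (checks out)
2. r2 = 9 (same as recorded)
3. r1 = 5 + -5 = 0 (exactly as logged)
4. r1 = -(0) = 0 (same as recorded)
5. r2 = 9 - 0 = 9 (consistent with the record)
6. r3 = 0 (verified)
7. r3 = 0 + 9 = 9 (same as recorded)
8. r1 = 0 - 9 = -9 (exactly as logged)
9. r1 = -9 + 9 = 0 (exactly as logged)
10. r1 = 0 * 9 = 0 (same as recorded)
11. r3 = 9 - 0 = 9 (the recorded entry deviates here)
First deviation found at step 11; the corrected entry is r3 = 9.

step 11, r3 = 9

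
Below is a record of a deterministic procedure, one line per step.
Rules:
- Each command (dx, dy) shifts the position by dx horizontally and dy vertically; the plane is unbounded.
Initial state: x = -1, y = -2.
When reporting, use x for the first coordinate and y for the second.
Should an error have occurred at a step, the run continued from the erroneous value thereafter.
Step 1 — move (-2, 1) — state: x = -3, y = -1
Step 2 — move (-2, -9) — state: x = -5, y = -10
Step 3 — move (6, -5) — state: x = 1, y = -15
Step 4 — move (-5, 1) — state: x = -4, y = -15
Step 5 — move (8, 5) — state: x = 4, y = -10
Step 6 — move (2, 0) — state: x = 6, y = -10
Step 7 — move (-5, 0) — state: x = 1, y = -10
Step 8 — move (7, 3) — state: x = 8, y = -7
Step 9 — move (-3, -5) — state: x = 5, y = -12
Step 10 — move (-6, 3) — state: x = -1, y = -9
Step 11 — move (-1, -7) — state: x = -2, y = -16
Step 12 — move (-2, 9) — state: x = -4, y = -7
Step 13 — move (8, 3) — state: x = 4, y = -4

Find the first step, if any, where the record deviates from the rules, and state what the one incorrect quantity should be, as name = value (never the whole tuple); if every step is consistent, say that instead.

step 4, y = -14

1. x = -1 + (-2) = -3, y = -2 + (1) = -1 (no discrepancy)
2. x = -3 + (-2) = -5, y = -1 + (-9) = -10 (in agreement)
3. x = -5 + (6) = 1, y = -10 + (-5) = -15 (consistent with the record)
4. x = 1 + (-5) = -4, y = -15 + (1) = -14 (the record disagrees here)
The earliest wrong entry is at step 4: it should read y = -14.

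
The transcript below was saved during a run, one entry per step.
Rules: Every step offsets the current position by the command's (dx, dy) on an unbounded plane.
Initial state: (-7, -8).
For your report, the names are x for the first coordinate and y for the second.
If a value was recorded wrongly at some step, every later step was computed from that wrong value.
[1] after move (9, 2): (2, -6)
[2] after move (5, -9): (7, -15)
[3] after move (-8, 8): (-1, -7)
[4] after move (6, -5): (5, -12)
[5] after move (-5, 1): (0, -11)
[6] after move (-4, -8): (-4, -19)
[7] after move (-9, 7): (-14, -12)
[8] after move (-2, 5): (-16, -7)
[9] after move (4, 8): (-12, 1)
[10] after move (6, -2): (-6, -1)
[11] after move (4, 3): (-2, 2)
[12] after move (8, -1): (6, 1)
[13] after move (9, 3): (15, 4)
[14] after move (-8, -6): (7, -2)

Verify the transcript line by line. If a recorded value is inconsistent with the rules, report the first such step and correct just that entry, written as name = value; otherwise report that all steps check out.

step 7, x = -13

Recomputing the run from the initial state:
step 1: x = 2, y = -6
step 2: x = 7, y = -15
step 3: x = -1, y = -7
step 4: x = 5, y = -12
step 5: x = 0, y = -11
step 6: x = -4, y = -19
step 7: x = -13, y = -12
step 8: x = -15, y = -7
step 9: x = -11, y = 1
step 10: x = -5, y = -1
step 11: x = -1, y = 2
step 12: x = 7, y = 1
step 13: x = 16, y = 4
step 14: x = 8, y = -2
The first disagreement with the transcript is at step 7, where the value should be x = -13.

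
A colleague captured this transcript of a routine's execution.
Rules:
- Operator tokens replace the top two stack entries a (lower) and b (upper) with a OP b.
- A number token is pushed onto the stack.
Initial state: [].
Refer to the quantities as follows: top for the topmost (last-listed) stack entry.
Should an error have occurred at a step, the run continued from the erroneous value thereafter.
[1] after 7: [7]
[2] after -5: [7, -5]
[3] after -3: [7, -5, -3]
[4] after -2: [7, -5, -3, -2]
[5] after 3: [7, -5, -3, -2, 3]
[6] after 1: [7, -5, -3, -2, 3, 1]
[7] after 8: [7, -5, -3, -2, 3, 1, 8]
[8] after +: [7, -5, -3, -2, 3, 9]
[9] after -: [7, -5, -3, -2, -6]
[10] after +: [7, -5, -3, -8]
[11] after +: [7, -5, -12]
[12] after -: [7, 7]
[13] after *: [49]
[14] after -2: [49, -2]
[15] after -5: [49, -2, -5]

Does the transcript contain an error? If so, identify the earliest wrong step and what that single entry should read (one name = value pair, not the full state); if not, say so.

step 11, top = -11

step 1: push 7: top = 7 -> checks out
step 2: push -5: top = -5 -> checks out
step 3: push -3: top = -3 -> matches
step 4: push -2: top = -2 -> checks out
step 5: push 3: top = 3 -> no discrepancy
step 6: push 1: top = 1 -> checks out
step 7: push 8: top = 8 -> matches
step 8: 1 + 8 = 9 -> checks out
step 9: 3 - 9 = -6 -> agrees with the transcript
step 10: -2 + -6 = -8 -> exactly as logged
step 11: -3 + -8 = -11 -> not what was recorded
So the first discrepancy is step 11, where the right value is top = -11.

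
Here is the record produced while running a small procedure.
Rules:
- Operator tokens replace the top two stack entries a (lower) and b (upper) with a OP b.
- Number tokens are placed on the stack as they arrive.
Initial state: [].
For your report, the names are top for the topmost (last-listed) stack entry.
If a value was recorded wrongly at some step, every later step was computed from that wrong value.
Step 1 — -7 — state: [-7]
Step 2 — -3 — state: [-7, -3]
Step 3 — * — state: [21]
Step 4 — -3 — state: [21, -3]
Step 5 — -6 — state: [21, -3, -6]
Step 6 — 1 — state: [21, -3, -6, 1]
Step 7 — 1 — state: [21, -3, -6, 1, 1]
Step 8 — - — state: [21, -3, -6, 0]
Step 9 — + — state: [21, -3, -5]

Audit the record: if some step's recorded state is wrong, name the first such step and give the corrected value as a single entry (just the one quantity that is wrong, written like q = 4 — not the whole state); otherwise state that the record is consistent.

step 9, top = -6

Recomputing the run from the initial state:
step 1: [-7]
step 2: [-7, -3]
step 3: [21]
step 4: [21, -3]
step 5: [21, -3, -6]
step 6: [21, -3, -6, 1]
step 7: [21, -3, -6, 1, 1]
step 8: [21, -3, -6, 0]
step 9: [21, -3, -6]
The first disagreement with the record is at step 9, where the value should be top = -6.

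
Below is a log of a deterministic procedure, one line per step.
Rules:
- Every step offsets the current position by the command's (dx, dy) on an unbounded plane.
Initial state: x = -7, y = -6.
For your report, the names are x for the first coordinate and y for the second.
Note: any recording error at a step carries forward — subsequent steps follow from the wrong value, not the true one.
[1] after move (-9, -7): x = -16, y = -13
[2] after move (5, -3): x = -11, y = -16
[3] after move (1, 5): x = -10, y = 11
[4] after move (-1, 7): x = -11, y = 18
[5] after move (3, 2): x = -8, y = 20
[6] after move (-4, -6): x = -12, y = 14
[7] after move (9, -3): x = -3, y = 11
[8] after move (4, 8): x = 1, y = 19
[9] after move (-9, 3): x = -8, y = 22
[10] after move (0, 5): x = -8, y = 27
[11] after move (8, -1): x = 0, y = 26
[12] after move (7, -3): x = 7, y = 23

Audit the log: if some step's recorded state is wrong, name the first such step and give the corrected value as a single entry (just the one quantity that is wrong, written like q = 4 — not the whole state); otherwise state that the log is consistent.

Recomputing the run from the initial state:
step 1: x = -16, y = -13
step 2: x = -11, y = -16
step 3: x = -10, y = -11
step 4: x = -11, y = -4
step 5: x = -8, y = -2
step 6: x = -12, y = -8
step 7: x = -3, y = -11
step 8: x = 1, y = -3
step 9: x = -8, y = 0
step 10: x = -8, y = 5
step 11: x = 0, y = 4
step 12: x = 7, y = 1
The first disagreement with the log is at step 3, where the value should be y = -11.

step 3, y = -11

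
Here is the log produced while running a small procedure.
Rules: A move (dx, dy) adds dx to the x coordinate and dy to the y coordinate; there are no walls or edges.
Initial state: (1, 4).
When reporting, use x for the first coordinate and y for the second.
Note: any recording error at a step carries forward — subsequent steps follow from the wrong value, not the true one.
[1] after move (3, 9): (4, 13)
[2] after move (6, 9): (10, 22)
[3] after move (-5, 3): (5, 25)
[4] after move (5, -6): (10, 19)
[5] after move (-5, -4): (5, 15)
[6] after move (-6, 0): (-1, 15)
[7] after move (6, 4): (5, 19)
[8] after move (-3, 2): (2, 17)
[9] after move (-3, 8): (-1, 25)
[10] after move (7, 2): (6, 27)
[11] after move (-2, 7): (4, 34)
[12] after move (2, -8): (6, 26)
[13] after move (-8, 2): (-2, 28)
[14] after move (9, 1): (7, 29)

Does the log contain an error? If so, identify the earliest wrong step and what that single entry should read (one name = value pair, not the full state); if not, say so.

Recomputing the run from the initial state:
step 1: x = 4, y = 13
step 2: x = 10, y = 22
step 3: x = 5, y = 25
step 4: x = 10, y = 19
step 5: x = 5, y = 15
step 6: x = -1, y = 15
step 7: x = 5, y = 19
step 8: x = 2, y = 21
step 9: x = -1, y = 29
step 10: x = 6, y = 31
step 11: x = 4, y = 38
step 12: x = 6, y = 30
step 13: x = -2, y = 32
step 14: x = 7, y = 33
The first disagreement with the log is at step 8, where the value should be y = 21.

step 8, y = 21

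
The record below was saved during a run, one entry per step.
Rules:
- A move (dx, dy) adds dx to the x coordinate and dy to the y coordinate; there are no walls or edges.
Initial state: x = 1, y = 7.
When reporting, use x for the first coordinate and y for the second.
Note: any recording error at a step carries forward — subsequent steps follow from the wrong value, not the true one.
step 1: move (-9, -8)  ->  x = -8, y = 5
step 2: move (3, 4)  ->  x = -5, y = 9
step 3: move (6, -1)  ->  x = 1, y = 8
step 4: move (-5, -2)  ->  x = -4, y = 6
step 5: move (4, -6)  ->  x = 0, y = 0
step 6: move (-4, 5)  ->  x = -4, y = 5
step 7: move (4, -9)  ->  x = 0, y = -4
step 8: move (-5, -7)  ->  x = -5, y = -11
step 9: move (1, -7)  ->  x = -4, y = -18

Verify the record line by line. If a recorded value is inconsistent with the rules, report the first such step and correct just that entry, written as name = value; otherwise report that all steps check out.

Recomputing the run from the initial state:
step 1: x = -8, y = -1
step 2: x = -5, y = 3
step 3: x = 1, y = 2
step 4: x = -4, y = 0
step 5: x = 0, y = -6
step 6: x = -4, y = -1
step 7: x = 0, y = -10
step 8: x = -5, y = -17
step 9: x = -4, y = -24
The first disagreement with the record is at step 1, where the value should be y = -1.

step 1, y = -1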